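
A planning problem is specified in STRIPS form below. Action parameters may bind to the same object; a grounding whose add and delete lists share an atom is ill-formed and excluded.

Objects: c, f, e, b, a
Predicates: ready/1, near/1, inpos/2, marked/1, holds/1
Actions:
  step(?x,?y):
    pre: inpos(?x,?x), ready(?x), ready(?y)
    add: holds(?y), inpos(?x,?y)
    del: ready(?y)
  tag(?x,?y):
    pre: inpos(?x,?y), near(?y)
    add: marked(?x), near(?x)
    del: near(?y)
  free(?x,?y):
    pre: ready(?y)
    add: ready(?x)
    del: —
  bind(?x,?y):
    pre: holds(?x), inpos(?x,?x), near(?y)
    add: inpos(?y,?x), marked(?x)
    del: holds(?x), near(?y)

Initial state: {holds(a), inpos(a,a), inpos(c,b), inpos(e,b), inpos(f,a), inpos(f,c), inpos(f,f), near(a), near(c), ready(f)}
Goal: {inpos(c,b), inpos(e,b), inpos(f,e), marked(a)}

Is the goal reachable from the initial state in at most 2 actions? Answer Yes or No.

No

1. free(e,f)  →  {holds(a), inpos(a,a), inpos(c,b), inpos(e,b), inpos(f,a), inpos(f,c), inpos(f,f), near(a), near(c), ready(e), ready(f)}
2. step(f,e)  →  {holds(a), holds(e), inpos(a,a), inpos(c,b), inpos(e,b), inpos(f,a), inpos(f,c), inpos(f,e), inpos(f,f), near(a), near(c), ready(f)}
3. bind(a,c)  →  {holds(e), inpos(a,a), inpos(c,a), inpos(c,b), inpos(e,b), inpos(f,a), inpos(f,c), inpos(f,e), inpos(f,f), marked(a), near(a), ready(f)}
optimal plan length = 3; 3 > 2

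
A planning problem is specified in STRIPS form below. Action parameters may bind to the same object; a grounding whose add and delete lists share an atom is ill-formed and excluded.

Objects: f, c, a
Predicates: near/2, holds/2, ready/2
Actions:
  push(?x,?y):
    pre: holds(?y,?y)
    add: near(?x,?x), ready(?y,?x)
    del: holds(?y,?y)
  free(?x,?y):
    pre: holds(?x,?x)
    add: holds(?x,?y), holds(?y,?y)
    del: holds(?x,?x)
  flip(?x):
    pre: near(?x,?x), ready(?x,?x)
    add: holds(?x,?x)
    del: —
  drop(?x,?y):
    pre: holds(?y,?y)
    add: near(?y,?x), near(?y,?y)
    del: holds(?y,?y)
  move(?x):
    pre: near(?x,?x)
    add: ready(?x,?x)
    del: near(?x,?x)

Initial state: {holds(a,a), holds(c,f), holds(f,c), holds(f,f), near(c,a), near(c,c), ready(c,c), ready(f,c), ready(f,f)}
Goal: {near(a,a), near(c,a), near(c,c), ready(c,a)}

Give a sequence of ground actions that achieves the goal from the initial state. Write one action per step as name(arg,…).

1. free(f,c)  →  {holds(a,a), holds(c,c), holds(c,f), holds(f,c), near(c,a), near(c,c), ready(c,c), ready(f,c), ready(f,f)}
2. push(a,c)  →  {holds(a,a), holds(c,f), holds(f,c), near(a,a), near(c,a), near(c,c), ready(c,a), ready(c,c), ready(f,c), ready(f,f)}

free(f,c); push(a,c)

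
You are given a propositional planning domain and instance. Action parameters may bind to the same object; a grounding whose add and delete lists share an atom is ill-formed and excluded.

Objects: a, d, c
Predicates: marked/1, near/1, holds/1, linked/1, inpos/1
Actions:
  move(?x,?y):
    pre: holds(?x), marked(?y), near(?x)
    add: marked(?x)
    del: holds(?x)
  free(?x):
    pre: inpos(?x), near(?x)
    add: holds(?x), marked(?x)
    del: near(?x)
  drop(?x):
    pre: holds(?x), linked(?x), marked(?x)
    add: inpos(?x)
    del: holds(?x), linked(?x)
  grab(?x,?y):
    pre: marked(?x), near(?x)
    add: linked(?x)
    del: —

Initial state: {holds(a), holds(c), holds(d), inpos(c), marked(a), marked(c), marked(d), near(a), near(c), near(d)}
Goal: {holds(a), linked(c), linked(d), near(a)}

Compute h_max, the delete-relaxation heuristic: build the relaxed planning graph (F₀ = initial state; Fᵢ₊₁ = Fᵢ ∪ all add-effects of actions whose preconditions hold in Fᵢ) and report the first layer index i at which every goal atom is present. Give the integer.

1

F0 = init (10 atoms)
F1 = F0 ∪ {linked(a), linked(c), linked(d)}  (13 atoms)
goal ⊆ F1  ⇒  h_max = 1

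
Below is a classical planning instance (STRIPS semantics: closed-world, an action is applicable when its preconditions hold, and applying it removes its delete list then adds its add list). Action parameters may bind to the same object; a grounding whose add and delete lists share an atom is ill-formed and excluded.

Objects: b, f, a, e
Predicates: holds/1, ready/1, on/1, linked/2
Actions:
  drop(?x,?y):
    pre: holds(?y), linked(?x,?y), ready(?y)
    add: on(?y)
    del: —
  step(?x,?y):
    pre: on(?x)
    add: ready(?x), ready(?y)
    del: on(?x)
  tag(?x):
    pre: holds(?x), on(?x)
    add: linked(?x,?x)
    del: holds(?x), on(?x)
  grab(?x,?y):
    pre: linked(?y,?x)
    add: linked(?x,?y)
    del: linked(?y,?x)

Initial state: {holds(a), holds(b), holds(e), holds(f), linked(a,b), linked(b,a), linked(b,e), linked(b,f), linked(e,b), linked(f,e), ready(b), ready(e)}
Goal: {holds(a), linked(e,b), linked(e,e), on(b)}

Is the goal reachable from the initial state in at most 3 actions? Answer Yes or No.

Yes

1. drop(b,e)  →  {holds(a), holds(b), holds(e), holds(f), linked(a,b), linked(b,a), linked(b,e), linked(b,f), linked(e,b), linked(f,e), on(e), ready(b), ready(e)}
2. drop(a,b)  →  {holds(a), holds(b), holds(e), holds(f), linked(a,b), linked(b,a), linked(b,e), linked(b,f), linked(e,b), linked(f,e), on(b), on(e), ready(b), ready(e)}
3. tag(e)  →  {holds(a), holds(b), holds(f), linked(a,b), linked(b,a), linked(b,e), linked(b,f), linked(e,b), linked(e,e), linked(f,e), on(b), ready(b), ready(e)}
optimal plan length = 3; 3 ≤ 3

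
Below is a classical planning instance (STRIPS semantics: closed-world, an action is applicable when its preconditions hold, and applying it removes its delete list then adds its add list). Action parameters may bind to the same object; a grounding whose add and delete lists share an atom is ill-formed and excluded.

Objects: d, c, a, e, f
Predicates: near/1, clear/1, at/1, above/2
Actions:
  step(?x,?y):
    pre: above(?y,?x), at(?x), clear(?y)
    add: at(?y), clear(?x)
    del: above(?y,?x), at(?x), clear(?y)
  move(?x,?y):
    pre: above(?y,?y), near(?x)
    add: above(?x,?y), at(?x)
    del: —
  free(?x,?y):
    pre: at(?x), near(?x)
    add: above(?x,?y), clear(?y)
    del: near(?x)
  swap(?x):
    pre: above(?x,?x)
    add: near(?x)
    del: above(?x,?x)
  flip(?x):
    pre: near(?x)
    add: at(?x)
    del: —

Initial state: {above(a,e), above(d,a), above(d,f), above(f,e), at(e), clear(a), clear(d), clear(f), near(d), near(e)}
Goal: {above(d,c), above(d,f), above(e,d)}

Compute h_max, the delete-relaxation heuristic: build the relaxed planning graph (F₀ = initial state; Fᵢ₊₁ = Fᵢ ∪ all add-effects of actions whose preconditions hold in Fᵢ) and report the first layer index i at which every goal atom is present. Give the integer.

2

F0 = init (10 atoms)
F1 = F0 ∪ {above(e,a), above(e,c), above(e,d), above(e,e), above(e,f), at(a), at(d), at(f), clear(c), clear(e)}  (20 atoms)
F2 = F1 ∪ {above(d,c), above(d,d), above(d,e)}  (23 atoms)
goal ⊆ F2  ⇒  h_max = 2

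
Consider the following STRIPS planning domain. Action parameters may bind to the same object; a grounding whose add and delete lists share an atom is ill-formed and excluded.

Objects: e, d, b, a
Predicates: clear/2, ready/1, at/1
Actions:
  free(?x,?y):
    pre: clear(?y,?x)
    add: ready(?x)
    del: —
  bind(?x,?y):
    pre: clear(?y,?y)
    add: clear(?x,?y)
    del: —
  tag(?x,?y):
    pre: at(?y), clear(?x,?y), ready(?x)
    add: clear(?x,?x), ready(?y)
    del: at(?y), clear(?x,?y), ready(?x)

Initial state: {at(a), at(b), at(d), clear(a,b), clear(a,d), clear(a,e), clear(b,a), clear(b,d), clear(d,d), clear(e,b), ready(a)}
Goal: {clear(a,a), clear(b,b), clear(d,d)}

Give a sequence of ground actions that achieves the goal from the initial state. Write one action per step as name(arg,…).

1. tag(a,b)  →  {at(a), at(d), clear(a,a), clear(a,d), clear(a,e), clear(b,a), clear(b,d), clear(d,d), clear(e,b), ready(b)}
2. tag(b,d)  →  {at(a), clear(a,a), clear(a,d), clear(a,e), clear(b,a), clear(b,b), clear(d,d), clear(e,b), ready(d)}

tag(a,b); tag(b,d)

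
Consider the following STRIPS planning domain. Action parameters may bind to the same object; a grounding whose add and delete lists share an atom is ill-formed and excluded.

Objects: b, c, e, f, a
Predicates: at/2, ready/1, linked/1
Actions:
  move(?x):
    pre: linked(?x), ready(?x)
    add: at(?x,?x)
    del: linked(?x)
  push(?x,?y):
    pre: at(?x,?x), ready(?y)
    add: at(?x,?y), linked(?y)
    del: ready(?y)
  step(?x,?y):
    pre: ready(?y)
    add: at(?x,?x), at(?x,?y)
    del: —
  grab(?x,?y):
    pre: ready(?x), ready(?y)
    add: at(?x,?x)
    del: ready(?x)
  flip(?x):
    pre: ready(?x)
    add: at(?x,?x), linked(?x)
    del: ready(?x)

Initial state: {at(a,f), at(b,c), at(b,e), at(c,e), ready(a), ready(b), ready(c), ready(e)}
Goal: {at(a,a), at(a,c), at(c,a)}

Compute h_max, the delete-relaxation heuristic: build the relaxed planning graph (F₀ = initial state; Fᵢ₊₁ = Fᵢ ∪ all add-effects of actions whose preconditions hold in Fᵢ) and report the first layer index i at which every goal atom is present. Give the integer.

F0 = init (8 atoms)
F1 = F0 ∪ {at(a,a), at(a,b), at(a,c), at(a,e), at(b,a), at(b,b), at(c,a), at(c,b), at(c,c), at(e,a), at(e,b), at(e,c), at(e,e), at(f,a), at(f,b), at(f,c), at(f,e), at(f,f), linked(a), linked(b), linked(c), linked(e)}  (30 atoms)
goal ⊆ F1  ⇒  h_max = 1

1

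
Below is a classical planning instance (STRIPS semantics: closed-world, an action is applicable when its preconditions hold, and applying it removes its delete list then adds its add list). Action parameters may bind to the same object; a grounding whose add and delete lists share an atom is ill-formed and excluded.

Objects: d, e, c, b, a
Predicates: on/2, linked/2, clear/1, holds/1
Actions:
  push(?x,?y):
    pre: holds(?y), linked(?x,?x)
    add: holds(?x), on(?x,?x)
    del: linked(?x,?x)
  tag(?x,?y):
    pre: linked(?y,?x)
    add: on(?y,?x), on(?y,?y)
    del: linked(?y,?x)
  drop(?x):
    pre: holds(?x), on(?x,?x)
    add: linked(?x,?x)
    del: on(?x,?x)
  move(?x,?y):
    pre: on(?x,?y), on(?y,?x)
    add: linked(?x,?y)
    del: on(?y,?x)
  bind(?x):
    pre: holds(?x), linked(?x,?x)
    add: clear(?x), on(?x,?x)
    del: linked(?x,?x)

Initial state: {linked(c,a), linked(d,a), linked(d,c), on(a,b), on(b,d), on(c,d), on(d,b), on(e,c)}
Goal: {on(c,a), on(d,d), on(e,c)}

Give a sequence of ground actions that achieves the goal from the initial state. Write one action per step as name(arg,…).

tag(c,d); tag(a,c)

1. tag(c,d)  →  {linked(c,a), linked(d,a), on(a,b), on(b,d), on(c,d), on(d,b), on(d,c), on(d,d), on(e,c)}
2. tag(a,c)  →  {linked(d,a), on(a,b), on(b,d), on(c,a), on(c,c), on(c,d), on(d,b), on(d,c), on(d,d), on(e,c)}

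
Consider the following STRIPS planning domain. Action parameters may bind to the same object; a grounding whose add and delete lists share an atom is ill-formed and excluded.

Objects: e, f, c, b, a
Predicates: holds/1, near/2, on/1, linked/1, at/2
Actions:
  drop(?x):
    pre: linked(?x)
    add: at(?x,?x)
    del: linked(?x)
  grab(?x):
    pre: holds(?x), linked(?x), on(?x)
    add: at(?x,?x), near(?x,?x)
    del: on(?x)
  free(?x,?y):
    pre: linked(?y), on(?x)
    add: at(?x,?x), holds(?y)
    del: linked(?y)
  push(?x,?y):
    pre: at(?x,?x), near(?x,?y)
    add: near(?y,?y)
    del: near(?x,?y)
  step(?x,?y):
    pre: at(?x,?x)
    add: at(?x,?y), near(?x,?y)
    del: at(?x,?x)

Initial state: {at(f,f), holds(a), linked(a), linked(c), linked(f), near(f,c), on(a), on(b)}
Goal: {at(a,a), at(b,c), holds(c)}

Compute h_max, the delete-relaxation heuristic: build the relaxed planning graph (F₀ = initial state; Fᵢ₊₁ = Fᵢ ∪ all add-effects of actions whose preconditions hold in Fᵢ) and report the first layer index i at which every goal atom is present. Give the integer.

F0 = init (8 atoms)
F1 = F0 ∪ {at(a,a), at(b,b), at(c,c), at(f,a), at(f,b), at(f,c), at(f,e), holds(c), holds(f), near(a,a), near(c,c), near(f,a), near(f,b), near(f,e)}  (22 atoms)
F2 = F1 ∪ {at(a,b), at(a,c), at(a,e), at(a,f), at(b,a), at(b,c), at(b,e), at(b,f), at(c,a), at(c,b), at(c,e), at(c,f), near(a,b), near(a,c), near(a,e), near(a,f), near(b,a), near(b,b), near(b,c), near(b,e), near(b,f), near(c,a), near(c,b), near(c,e), near(c,f), near(e,e)}  (48 atoms)
goal ⊆ F2  ⇒  h_max = 2

2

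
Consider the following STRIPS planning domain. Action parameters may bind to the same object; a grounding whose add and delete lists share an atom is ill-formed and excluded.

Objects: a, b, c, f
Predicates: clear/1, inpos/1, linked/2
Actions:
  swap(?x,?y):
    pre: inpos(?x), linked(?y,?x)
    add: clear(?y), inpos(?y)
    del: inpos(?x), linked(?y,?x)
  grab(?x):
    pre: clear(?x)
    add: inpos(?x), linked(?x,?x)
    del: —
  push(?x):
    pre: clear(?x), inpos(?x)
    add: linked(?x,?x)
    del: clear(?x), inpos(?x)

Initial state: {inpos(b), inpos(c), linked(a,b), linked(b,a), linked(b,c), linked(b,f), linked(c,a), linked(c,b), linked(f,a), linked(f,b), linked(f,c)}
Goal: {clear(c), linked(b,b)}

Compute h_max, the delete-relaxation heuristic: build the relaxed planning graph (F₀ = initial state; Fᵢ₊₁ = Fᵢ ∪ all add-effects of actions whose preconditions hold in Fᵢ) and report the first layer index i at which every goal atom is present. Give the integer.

F0 = init (11 atoms)
F1 = F0 ∪ {clear(a), clear(b), clear(c), clear(f), inpos(a), inpos(f)}  (17 atoms)
F2 = F1 ∪ {linked(a,a), linked(b,b), linked(c,c), linked(f,f)}  (21 atoms)
goal ⊆ F2  ⇒  h_max = 2

2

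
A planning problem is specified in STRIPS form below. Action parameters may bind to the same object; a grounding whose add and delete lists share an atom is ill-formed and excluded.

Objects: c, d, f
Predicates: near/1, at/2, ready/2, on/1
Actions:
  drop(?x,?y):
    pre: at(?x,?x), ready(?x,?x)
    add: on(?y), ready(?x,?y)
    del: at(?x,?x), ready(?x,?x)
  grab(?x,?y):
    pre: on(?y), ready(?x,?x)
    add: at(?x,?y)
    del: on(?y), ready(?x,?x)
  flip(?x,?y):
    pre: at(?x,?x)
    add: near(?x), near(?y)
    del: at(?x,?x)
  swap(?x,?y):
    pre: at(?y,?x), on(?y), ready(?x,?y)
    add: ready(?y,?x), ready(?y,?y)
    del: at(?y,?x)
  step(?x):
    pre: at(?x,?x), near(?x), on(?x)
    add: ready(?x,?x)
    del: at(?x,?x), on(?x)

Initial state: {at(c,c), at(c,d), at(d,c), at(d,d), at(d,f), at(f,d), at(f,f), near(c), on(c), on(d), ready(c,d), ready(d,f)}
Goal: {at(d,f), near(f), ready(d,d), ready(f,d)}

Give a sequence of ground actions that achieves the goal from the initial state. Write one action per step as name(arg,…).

flip(d,f); swap(c,d); swap(d,c); drop(c,f); swap(d,f)

1. flip(d,f)  →  {at(c,c), at(c,d), at(d,c), at(d,f), at(f,d), at(f,f), near(c), near(d), near(f), on(c), on(d), ready(c,d), ready(d,f)}
2. swap(c,d)  →  {at(c,c), at(c,d), at(d,f), at(f,d), at(f,f), near(c), near(d), near(f), on(c), on(d), ready(c,d), ready(d,c), ready(d,d), ready(d,f)}
3. swap(d,c)  →  {at(c,c), at(d,f), at(f,d), at(f,f), near(c), near(d), near(f), on(c), on(d), ready(c,c), ready(c,d), ready(d,c), ready(d,d), ready(d,f)}
4. drop(c,f)  →  {at(d,f), at(f,d), at(f,f), near(c), near(d), near(f), on(c), on(d), on(f), ready(c,d), ready(c,f), ready(d,c), ready(d,d), ready(d,f)}
5. swap(d,f)  →  {at(d,f), at(f,f), near(c), near(d), near(f), on(c), on(d), on(f), ready(c,d), ready(c,f), ready(d,c), ready(d,d), ready(d,f), ready(f,d), ready(f,f)}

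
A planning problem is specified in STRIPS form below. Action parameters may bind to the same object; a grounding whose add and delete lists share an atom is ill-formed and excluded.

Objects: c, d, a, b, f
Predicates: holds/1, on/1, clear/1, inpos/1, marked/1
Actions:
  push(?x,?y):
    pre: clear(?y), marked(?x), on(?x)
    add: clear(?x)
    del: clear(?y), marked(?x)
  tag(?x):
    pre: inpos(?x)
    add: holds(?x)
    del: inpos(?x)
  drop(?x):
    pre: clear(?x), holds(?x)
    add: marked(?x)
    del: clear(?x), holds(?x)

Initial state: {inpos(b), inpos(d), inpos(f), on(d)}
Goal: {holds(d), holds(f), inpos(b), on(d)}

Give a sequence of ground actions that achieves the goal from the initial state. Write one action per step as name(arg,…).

1. tag(d)  →  {holds(d), inpos(b), inpos(f), on(d)}
2. tag(f)  →  {holds(d), holds(f), inpos(b), on(d)}

tag(d); tag(f)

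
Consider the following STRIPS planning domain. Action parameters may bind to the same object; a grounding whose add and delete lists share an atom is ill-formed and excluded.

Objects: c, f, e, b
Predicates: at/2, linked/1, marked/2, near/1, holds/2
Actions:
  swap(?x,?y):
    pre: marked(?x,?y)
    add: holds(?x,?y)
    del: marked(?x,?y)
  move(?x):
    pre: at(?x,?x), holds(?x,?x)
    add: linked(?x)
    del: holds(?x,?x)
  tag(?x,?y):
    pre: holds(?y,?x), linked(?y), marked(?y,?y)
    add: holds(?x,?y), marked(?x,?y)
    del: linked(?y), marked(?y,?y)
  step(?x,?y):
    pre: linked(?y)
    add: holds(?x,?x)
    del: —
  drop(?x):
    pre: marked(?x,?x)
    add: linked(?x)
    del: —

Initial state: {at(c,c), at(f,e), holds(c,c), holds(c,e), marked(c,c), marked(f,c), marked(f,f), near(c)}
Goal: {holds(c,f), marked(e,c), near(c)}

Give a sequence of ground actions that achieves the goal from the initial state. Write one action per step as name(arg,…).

1. swap(f,c)  →  {at(c,c), at(f,e), holds(c,c), holds(c,e), holds(f,c), marked(c,c), marked(f,f), near(c)}
2. move(c)  →  {at(c,c), at(f,e), holds(c,e), holds(f,c), linked(c), marked(c,c), marked(f,f), near(c)}
3. tag(e,c)  →  {at(c,c), at(f,e), holds(c,e), holds(e,c), holds(f,c), marked(e,c), marked(f,f), near(c)}
4. drop(f)  →  {at(c,c), at(f,e), holds(c,e), holds(e,c), holds(f,c), linked(f), marked(e,c), marked(f,f), near(c)}
5. tag(c,f)  →  {at(c,c), at(f,e), holds(c,e), holds(c,f), holds(e,c), holds(f,c), marked(c,f), marked(e,c), near(c)}

swap(f,c); move(c); tag(e,c); drop(f); tag(c,f)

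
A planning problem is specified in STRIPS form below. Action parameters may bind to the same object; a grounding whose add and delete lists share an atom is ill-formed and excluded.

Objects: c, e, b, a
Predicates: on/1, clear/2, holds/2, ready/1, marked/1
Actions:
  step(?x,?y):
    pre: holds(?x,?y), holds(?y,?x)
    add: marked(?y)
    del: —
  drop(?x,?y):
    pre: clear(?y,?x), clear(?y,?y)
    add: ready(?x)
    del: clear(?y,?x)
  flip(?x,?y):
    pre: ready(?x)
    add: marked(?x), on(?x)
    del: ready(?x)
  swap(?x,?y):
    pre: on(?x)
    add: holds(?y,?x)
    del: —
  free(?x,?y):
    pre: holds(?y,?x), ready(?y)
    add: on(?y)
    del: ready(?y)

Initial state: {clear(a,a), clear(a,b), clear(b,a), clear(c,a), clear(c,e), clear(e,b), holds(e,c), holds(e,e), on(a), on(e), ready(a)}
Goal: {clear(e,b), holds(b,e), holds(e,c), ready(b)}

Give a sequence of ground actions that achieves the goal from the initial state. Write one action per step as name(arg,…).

drop(b,a); swap(e,b)

1. drop(b,a)  →  {clear(a,a), clear(b,a), clear(c,a), clear(c,e), clear(e,b), holds(e,c), holds(e,e), on(a), on(e), ready(a), ready(b)}
2. swap(e,b)  →  {clear(a,a), clear(b,a), clear(c,a), clear(c,e), clear(e,b), holds(b,e), holds(e,c), holds(e,e), on(a), on(e), ready(a), ready(b)}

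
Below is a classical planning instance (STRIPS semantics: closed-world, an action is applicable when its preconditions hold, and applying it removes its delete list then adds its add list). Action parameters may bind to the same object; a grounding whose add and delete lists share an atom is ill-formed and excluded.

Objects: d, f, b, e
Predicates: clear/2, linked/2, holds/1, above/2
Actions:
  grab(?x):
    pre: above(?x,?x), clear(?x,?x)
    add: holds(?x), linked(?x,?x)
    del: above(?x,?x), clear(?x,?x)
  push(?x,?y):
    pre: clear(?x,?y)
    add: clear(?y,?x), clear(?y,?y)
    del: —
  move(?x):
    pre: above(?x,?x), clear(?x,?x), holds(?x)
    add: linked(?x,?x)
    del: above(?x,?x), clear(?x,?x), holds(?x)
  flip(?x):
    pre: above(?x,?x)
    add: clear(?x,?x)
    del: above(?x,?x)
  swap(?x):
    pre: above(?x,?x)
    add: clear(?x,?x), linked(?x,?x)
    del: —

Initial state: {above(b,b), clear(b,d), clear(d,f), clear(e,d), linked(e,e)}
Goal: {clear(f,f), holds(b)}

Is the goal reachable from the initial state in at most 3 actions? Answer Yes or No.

Yes

1. push(d,f)  →  {above(b,b), clear(b,d), clear(d,f), clear(e,d), clear(f,d), clear(f,f), linked(e,e)}
2. swap(b)  →  {above(b,b), clear(b,b), clear(b,d), clear(d,f), clear(e,d), clear(f,d), clear(f,f), linked(b,b), linked(e,e)}
3. grab(b)  →  {clear(b,d), clear(d,f), clear(e,d), clear(f,d), clear(f,f), holds(b), linked(b,b), linked(e,e)}
optimal plan length = 3; 3 ≤ 3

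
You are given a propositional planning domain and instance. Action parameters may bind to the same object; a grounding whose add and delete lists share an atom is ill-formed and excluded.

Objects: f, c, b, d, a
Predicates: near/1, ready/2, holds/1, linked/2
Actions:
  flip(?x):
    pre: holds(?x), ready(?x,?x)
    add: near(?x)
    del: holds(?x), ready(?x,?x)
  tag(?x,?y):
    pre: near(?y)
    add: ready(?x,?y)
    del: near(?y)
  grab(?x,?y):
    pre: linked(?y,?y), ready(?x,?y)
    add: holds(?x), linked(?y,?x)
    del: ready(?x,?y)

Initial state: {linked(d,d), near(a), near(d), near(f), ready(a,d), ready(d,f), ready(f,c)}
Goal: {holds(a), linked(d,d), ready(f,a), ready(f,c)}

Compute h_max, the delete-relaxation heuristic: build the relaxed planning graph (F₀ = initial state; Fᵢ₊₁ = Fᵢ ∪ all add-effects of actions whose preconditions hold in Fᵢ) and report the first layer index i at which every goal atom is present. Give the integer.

F0 = init (7 atoms)
F1 = F0 ∪ {holds(a), linked(d,a), ready(a,a), ready(a,f), ready(b,a), ready(b,d), ready(b,f), ready(c,a), ready(c,d), ready(c,f), ready(d,a), ready(d,d), ready(f,a), ready(f,d), ready(f,f)}  (22 atoms)
goal ⊆ F1  ⇒  h_max = 1

1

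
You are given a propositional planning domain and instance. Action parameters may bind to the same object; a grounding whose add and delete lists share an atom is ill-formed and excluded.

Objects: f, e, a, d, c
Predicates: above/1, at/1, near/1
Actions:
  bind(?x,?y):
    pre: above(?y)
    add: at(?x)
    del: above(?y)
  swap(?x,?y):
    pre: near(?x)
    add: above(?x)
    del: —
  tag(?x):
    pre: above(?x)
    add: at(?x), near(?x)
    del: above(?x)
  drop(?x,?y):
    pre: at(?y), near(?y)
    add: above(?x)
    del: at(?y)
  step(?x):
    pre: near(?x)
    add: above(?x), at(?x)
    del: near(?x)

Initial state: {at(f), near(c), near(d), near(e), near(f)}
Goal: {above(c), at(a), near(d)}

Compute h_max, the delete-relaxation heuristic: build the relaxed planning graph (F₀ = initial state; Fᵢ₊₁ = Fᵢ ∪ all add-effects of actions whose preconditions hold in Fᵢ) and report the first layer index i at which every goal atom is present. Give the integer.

F0 = init (5 atoms)
F1 = F0 ∪ {above(a), above(c), above(d), above(e), above(f), at(c), at(d), at(e)}  (13 atoms)
F2 = F1 ∪ {at(a), near(a)}  (15 atoms)
goal ⊆ F2  ⇒  h_max = 2

2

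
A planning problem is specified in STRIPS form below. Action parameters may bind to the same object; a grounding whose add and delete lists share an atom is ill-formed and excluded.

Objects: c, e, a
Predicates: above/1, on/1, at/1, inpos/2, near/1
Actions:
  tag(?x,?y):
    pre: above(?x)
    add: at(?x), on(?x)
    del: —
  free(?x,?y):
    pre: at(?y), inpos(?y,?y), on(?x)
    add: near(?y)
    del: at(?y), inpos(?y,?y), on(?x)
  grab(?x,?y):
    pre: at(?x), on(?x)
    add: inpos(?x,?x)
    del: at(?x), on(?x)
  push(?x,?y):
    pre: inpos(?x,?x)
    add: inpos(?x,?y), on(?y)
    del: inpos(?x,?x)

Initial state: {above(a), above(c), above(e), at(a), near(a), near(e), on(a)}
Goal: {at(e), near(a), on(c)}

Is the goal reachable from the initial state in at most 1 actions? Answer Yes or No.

No

1. tag(c,c)  →  {above(a), above(c), above(e), at(a), at(c), near(a), near(e), on(a), on(c)}
2. tag(e,c)  →  {above(a), above(c), above(e), at(a), at(c), at(e), near(a), near(e), on(a), on(c), on(e)}
optimal plan length = 2; 2 > 1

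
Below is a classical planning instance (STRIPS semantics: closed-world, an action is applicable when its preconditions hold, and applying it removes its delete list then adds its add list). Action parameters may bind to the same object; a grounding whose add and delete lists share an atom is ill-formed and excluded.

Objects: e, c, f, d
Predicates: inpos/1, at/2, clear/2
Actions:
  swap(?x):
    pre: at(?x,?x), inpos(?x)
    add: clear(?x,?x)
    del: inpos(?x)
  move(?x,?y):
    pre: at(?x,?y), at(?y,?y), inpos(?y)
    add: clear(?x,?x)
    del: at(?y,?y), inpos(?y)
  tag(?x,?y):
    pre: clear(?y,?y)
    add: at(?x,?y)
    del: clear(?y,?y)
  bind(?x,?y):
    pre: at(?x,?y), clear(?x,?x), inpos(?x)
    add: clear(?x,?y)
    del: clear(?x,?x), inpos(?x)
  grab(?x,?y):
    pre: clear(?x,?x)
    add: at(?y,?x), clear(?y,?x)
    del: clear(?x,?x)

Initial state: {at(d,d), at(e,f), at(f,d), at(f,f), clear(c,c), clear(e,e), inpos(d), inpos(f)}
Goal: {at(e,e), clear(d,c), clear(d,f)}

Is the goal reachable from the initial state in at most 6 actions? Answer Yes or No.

Yes

1. swap(f)  →  {at(d,d), at(e,f), at(f,d), at(f,f), clear(c,c), clear(e,e), clear(f,f), inpos(d)}
2. tag(e,e)  →  {at(d,d), at(e,e), at(e,f), at(f,d), at(f,f), clear(c,c), clear(f,f), inpos(d)}
3. grab(c,d)  →  {at(d,c), at(d,d), at(e,e), at(e,f), at(f,d), at(f,f), clear(d,c), clear(f,f), inpos(d)}
4. grab(f,d)  →  {at(d,c), at(d,d), at(d,f), at(e,e), at(e,f), at(f,d), at(f,f), clear(d,c), clear(d,f), inpos(d)}
optimal plan length = 4; 4 ≤ 6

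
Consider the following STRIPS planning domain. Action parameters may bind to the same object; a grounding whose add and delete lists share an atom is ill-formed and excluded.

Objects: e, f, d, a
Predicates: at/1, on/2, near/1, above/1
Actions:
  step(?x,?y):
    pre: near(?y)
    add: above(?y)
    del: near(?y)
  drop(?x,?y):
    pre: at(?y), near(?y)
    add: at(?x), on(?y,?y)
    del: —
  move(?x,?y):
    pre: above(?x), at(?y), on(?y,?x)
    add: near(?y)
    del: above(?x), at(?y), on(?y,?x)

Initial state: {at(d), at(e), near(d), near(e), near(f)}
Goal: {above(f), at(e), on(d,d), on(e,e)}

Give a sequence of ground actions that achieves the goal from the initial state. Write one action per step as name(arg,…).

step(e,f); drop(e,e); drop(e,d)

1. step(e,f)  →  {above(f), at(d), at(e), near(d), near(e)}
2. drop(e,e)  →  {above(f), at(d), at(e), near(d), near(e), on(e,e)}
3. drop(e,d)  →  {above(f), at(d), at(e), near(d), near(e), on(d,d), on(e,e)}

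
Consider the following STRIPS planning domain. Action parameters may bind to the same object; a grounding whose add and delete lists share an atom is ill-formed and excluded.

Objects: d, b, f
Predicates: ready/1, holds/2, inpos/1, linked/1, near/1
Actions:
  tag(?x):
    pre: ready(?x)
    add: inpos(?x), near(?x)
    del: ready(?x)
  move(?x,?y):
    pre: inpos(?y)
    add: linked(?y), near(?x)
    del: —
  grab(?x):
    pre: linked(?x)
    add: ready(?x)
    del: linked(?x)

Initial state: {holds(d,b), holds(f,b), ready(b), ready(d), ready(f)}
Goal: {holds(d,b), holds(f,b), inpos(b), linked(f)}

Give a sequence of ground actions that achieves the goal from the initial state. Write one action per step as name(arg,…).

1. tag(b)  →  {holds(d,b), holds(f,b), inpos(b), near(b), ready(d), ready(f)}
2. tag(f)  →  {holds(d,b), holds(f,b), inpos(b), inpos(f), near(b), near(f), ready(d)}
3. move(d,f)  →  {holds(d,b), holds(f,b), inpos(b), inpos(f), linked(f), near(b), near(d), near(f), ready(d)}

tag(b); tag(f); move(d,f)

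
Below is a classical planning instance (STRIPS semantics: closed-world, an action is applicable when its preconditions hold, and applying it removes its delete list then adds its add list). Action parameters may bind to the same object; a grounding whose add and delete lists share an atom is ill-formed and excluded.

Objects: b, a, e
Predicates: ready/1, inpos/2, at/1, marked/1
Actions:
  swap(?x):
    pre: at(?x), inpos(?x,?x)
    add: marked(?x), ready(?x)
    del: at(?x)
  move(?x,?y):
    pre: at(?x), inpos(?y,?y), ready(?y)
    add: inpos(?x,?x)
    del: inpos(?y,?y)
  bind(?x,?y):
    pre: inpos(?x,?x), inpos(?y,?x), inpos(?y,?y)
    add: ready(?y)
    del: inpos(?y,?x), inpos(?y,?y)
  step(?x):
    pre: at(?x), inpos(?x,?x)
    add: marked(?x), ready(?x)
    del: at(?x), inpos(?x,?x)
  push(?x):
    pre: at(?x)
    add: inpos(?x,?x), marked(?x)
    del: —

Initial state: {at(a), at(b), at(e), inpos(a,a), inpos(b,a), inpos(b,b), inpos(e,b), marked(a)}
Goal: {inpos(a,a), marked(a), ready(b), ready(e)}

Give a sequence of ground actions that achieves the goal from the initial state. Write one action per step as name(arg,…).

swap(b); move(e,b); swap(e)

1. swap(b)  →  {at(a), at(e), inpos(a,a), inpos(b,a), inpos(b,b), inpos(e,b), marked(a), marked(b), ready(b)}
2. move(e,b)  →  {at(a), at(e), inpos(a,a), inpos(b,a), inpos(e,b), inpos(e,e), marked(a), marked(b), ready(b)}
3. swap(e)  →  {at(a), inpos(a,a), inpos(b,a), inpos(e,b), inpos(e,e), marked(a), marked(b), marked(e), ready(b), ready(e)}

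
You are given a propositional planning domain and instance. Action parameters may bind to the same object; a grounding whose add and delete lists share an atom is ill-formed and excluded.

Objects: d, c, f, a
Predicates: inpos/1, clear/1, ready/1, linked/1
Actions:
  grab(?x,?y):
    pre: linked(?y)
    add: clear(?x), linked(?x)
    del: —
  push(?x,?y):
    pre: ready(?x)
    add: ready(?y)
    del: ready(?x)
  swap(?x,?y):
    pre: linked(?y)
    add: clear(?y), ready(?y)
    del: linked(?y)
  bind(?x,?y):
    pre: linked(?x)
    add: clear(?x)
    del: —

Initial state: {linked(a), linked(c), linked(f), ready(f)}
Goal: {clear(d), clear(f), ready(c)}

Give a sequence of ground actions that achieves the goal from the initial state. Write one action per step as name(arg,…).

1. grab(d,c)  →  {clear(d), linked(a), linked(c), linked(d), linked(f), ready(f)}
2. grab(f,d)  →  {clear(d), clear(f), linked(a), linked(c), linked(d), linked(f), ready(f)}
3. push(f,c)  →  {clear(d), clear(f), linked(a), linked(c), linked(d), linked(f), ready(c)}

grab(d,c); grab(f,d); push(f,c)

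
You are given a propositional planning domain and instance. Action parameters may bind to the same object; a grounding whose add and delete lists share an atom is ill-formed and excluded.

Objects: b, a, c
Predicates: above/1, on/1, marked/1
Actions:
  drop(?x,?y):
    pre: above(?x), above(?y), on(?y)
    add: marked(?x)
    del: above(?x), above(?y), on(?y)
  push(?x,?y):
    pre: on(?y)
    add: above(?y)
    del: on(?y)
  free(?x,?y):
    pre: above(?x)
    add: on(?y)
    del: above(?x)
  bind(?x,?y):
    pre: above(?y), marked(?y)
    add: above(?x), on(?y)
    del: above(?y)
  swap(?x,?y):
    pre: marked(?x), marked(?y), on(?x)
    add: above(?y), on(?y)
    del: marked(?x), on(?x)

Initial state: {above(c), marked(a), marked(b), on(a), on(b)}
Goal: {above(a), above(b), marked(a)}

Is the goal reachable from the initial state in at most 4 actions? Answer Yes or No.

1. push(b,b)  →  {above(b), above(c), marked(a), marked(b), on(a)}
2. push(b,a)  →  {above(a), above(b), above(c), marked(a), marked(b)}
optimal plan length = 2; 2 ≤ 4

Yes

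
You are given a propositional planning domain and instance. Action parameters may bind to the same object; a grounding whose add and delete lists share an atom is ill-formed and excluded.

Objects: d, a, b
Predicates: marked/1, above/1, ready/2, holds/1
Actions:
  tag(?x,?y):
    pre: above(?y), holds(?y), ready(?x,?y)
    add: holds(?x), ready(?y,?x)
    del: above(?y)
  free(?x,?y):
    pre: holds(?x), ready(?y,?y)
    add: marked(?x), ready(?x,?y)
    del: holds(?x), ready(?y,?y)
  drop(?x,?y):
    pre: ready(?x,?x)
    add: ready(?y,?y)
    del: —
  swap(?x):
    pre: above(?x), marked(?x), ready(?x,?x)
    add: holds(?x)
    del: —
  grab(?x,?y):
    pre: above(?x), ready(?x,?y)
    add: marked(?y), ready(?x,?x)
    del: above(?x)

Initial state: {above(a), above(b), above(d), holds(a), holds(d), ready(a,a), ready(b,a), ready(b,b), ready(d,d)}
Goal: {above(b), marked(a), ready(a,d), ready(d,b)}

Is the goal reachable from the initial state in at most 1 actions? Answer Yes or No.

No

1. free(d,b)  →  {above(a), above(b), above(d), holds(a), marked(d), ready(a,a), ready(b,a), ready(d,b), ready(d,d)}
2. free(a,d)  →  {above(a), above(b), above(d), marked(a), marked(d), ready(a,a), ready(a,d), ready(b,a), ready(d,b)}
optimal plan length = 2; 2 > 1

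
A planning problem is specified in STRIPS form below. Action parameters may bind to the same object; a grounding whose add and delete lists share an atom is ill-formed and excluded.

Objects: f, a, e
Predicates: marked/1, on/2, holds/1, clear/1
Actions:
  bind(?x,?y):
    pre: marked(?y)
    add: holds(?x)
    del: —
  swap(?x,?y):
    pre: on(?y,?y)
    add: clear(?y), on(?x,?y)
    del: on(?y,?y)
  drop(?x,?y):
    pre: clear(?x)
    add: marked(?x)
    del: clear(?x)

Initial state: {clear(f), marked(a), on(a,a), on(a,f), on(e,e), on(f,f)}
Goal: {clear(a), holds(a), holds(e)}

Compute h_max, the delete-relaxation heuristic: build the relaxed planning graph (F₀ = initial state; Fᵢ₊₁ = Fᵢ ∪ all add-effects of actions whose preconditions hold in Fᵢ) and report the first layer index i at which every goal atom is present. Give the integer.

F0 = init (6 atoms)
F1 = F0 ∪ {clear(a), clear(e), holds(a), holds(e), holds(f), marked(f), on(a,e), on(e,a), on(e,f), on(f,a), on(f,e)}  (17 atoms)
goal ⊆ F1  ⇒  h_max = 1

1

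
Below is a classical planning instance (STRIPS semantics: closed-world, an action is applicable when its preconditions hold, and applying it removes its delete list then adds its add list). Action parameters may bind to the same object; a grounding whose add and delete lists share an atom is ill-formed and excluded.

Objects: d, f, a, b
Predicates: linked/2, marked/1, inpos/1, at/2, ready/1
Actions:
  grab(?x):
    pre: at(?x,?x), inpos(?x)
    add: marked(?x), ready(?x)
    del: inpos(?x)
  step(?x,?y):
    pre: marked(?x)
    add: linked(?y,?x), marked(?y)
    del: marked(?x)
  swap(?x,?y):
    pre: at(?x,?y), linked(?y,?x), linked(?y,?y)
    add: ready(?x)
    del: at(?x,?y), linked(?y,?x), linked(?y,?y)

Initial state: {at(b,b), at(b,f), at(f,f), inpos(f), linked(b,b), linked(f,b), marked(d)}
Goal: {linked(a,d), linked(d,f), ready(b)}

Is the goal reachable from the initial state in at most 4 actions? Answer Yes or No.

1. grab(f)  →  {at(b,b), at(b,f), at(f,f), linked(b,b), linked(f,b), marked(d), marked(f), ready(f)}
2. step(d,a)  →  {at(b,b), at(b,f), at(f,f), linked(a,d), linked(b,b), linked(f,b), marked(a), marked(f), ready(f)}
3. step(f,d)  →  {at(b,b), at(b,f), at(f,f), linked(a,d), linked(b,b), linked(d,f), linked(f,b), marked(a), marked(d), ready(f)}
4. swap(b,b)  →  {at(b,f), at(f,f), linked(a,d), linked(d,f), linked(f,b), marked(a), marked(d), ready(b), ready(f)}
optimal plan length = 4; 4 ≤ 4

Yes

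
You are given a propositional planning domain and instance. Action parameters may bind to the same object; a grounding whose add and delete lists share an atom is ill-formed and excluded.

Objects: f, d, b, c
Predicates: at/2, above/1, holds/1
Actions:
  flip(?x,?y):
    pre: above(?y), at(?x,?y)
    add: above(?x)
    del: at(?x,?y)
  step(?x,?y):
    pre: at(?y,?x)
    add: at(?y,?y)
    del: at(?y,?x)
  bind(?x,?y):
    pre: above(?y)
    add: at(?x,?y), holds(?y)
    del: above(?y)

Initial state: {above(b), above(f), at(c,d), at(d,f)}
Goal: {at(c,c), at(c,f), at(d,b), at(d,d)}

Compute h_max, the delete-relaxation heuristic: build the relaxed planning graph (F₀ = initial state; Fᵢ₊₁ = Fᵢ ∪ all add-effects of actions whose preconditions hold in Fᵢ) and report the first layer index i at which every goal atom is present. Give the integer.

F0 = init (4 atoms)
F1 = F0 ∪ {above(d), at(b,b), at(b,f), at(c,b), at(c,c), at(c,f), at(d,b), at(d,d), at(f,b), at(f,f), holds(b), holds(f)}  (16 atoms)
goal ⊆ F1  ⇒  h_max = 1

1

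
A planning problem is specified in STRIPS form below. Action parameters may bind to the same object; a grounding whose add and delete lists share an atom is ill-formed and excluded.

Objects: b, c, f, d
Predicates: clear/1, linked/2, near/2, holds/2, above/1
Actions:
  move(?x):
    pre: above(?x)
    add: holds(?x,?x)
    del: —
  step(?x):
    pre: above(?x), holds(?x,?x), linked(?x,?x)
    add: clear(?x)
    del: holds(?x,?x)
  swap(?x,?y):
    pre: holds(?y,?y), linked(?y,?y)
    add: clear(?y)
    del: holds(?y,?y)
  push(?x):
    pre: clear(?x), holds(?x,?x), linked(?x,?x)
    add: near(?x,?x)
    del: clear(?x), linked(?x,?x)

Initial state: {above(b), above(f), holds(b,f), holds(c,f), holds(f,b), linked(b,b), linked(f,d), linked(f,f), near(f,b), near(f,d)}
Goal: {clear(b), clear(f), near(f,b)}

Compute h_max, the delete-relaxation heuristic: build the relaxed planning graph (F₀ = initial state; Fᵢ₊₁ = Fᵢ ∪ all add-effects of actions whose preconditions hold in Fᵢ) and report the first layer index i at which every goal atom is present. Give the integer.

2

F0 = init (10 atoms)
F1 = F0 ∪ {holds(b,b), holds(f,f)}  (12 atoms)
F2 = F1 ∪ {clear(b), clear(f)}  (14 atoms)
goal ⊆ F2  ⇒  h_max = 2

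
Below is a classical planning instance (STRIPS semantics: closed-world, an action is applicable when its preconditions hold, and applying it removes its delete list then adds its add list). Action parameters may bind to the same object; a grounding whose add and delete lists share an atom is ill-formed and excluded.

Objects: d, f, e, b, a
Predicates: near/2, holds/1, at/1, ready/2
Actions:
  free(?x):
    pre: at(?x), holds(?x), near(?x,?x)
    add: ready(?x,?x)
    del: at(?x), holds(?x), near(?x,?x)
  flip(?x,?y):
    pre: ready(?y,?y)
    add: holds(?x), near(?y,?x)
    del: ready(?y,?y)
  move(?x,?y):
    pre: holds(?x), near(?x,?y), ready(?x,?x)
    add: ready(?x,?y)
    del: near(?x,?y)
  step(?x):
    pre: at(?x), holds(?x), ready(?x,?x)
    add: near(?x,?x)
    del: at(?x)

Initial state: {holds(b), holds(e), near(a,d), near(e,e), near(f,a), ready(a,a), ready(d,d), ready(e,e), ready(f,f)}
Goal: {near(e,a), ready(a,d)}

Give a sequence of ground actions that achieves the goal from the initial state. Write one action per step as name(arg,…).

flip(a,e); move(a,d)

1. flip(a,e)  →  {holds(a), holds(b), holds(e), near(a,d), near(e,a), near(e,e), near(f,a), ready(a,a), ready(d,d), ready(f,f)}
2. move(a,d)  →  {holds(a), holds(b), holds(e), near(e,a), near(e,e), near(f,a), ready(a,a), ready(a,d), ready(d,d), ready(f,f)}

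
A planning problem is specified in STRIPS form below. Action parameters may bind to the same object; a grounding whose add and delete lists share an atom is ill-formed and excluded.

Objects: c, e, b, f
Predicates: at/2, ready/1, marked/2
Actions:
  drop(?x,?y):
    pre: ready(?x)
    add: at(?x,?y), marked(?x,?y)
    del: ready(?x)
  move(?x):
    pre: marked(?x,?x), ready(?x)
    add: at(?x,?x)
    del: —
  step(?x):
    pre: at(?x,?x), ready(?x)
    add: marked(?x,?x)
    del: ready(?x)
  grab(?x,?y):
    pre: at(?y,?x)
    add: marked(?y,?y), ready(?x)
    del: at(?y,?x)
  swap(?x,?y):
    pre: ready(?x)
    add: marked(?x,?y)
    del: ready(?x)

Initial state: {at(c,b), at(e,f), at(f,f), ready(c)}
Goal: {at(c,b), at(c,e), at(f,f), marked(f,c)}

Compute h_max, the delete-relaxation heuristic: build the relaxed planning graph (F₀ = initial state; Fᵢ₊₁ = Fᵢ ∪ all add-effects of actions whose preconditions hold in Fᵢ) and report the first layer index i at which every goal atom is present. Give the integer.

2

F0 = init (4 atoms)
F1 = F0 ∪ {at(c,c), at(c,e), at(c,f), marked(c,b), marked(c,c), marked(c,e), marked(c,f), marked(e,e), marked(f,f), ready(b), ready(f)}  (15 atoms)
F2 = F1 ∪ {at(b,b), at(b,c), at(b,e), at(b,f), at(f,b), at(f,c), at(f,e), marked(b,b), marked(b,c), marked(b,e), marked(b,f), marked(f,b), marked(f,c), marked(f,e), ready(e)}  (30 atoms)
goal ⊆ F2  ⇒  h_max = 2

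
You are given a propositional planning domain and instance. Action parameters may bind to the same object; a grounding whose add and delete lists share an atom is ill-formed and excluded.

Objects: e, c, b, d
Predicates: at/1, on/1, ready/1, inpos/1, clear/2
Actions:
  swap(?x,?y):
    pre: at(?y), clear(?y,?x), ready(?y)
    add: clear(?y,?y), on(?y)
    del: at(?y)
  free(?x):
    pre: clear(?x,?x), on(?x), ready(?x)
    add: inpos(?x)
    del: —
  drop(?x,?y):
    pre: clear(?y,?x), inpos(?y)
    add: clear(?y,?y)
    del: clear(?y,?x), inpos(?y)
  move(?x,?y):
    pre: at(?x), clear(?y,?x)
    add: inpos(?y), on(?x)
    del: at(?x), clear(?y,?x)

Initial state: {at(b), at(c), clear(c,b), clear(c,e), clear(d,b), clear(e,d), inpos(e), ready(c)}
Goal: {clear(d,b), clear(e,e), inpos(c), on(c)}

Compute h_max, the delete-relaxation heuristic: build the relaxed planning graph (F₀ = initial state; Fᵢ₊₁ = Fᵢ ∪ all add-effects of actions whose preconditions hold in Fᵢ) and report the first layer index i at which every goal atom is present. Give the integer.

F0 = init (8 atoms)
F1 = F0 ∪ {clear(c,c), clear(e,e), inpos(c), inpos(d), on(b), on(c)}  (14 atoms)
goal ⊆ F1  ⇒  h_max = 1

1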